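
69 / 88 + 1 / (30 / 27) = 741 / 440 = 1.68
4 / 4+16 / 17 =1.94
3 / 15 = 1 / 5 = 0.20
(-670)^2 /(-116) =-3869.83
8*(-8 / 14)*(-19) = 608 / 7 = 86.86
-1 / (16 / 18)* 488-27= -576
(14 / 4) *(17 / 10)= 119 / 20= 5.95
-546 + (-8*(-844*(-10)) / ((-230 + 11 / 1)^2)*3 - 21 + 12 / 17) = -570.52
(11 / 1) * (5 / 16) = 3.44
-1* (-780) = 780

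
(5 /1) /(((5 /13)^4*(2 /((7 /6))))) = 199927 /1500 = 133.28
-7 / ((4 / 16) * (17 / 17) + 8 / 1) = -28 / 33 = -0.85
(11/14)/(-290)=-11/4060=-0.00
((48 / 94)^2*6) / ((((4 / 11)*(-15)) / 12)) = -38016 / 11045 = -3.44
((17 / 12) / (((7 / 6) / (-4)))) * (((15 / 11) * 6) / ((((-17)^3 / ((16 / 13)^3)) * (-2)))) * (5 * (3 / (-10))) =552960 / 48889841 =0.01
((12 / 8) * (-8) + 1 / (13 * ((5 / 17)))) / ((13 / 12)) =-9156 / 845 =-10.84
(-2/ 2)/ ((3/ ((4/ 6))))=-2/ 9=-0.22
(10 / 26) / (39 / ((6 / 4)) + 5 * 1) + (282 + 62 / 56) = 3194721 / 11284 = 283.12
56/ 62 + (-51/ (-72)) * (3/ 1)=751/ 248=3.03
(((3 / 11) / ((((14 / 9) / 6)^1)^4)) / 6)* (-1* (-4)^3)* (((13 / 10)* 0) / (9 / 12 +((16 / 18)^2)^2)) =0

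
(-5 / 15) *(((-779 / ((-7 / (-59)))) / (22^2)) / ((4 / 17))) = 781337 / 40656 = 19.22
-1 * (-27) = 27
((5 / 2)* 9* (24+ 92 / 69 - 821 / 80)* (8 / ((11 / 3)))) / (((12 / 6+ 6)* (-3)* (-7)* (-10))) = -10851 / 24640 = -0.44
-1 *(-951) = 951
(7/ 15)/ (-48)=-7/ 720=-0.01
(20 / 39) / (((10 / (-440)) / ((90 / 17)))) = -119.46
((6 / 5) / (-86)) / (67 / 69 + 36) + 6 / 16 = 1643739 / 4387720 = 0.37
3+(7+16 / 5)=66 / 5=13.20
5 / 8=0.62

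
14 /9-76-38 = -1012 /9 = -112.44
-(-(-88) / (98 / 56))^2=-2528.65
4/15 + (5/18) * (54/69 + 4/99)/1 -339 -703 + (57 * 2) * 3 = -71674751/102465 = -699.50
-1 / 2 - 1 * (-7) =13 / 2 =6.50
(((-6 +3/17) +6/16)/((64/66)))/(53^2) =-24453/12224768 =-0.00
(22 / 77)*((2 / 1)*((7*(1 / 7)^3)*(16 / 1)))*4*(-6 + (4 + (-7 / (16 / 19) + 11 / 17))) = -42064 / 5831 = -7.21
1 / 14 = 0.07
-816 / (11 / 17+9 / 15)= -34680 / 53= -654.34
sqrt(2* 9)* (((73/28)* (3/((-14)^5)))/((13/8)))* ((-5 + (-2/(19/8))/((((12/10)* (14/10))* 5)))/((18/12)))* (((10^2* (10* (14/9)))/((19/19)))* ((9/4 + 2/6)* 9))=575650625* sqrt(2)/174355818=4.67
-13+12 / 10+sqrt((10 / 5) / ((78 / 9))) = -59 / 5+sqrt(39) / 13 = -11.32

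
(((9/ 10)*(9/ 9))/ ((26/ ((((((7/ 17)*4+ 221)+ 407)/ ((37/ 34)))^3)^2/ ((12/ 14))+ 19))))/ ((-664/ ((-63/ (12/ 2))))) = 21225853886572330736054707071/ 885894014499520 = 23959811827562.39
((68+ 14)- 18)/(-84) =-16/21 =-0.76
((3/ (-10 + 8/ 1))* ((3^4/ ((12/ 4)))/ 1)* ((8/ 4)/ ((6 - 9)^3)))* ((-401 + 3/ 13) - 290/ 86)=-677745/ 559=-1212.42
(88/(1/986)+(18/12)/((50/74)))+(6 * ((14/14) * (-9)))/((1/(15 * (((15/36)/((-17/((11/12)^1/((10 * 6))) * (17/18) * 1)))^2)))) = 92763334835011/1069068800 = 86770.22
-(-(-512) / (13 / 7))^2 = -12845056 / 169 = -76006.25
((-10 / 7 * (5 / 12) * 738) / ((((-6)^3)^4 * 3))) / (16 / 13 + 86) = -13325 / 17279298183168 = -0.00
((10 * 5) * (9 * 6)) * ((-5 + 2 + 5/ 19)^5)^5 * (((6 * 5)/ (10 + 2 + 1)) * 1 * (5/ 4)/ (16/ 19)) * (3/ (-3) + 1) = 0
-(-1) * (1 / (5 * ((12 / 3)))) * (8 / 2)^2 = 4 / 5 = 0.80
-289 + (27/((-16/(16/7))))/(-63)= -14158/49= -288.94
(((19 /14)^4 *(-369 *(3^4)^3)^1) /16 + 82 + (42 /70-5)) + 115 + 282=-127779408546357 /3073280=-41577535.58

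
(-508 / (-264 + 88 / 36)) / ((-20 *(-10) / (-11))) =-0.11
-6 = -6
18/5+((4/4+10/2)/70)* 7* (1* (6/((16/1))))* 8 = 27/5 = 5.40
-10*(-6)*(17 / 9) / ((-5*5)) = -68 / 15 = -4.53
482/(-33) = -14.61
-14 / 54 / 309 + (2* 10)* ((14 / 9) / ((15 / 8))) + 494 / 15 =2065939 / 41715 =49.53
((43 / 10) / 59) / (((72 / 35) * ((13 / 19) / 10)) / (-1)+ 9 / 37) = 1058015 / 1487862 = 0.71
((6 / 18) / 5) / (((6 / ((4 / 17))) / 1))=0.00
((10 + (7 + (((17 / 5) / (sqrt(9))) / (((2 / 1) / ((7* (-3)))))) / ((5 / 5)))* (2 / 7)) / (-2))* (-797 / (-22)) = -34271 / 220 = -155.78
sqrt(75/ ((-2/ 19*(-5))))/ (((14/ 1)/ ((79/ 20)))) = 79*sqrt(570)/ 560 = 3.37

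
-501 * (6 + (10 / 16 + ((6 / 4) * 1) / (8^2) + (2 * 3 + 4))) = -1067631 / 128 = -8340.87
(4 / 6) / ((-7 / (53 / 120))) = -53 / 1260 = -0.04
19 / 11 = 1.73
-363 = -363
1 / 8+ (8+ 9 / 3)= 89 / 8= 11.12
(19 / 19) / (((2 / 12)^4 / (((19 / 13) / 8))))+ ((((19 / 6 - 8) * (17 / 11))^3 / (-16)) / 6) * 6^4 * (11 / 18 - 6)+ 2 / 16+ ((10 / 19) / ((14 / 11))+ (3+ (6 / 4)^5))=-2491449802967 / 82846764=-30072.99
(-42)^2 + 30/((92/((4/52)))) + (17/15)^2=237522397/134550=1765.31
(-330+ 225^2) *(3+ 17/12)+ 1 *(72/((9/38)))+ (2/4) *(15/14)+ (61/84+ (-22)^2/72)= 56056955/252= 222448.23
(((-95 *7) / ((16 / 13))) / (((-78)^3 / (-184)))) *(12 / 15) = -3059 / 18252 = -0.17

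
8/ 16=1/ 2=0.50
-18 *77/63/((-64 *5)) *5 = 11/32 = 0.34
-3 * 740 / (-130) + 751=9985 / 13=768.08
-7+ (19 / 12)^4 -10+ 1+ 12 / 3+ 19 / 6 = -52847 / 20736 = -2.55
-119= -119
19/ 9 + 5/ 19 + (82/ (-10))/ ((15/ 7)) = -6209/ 4275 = -1.45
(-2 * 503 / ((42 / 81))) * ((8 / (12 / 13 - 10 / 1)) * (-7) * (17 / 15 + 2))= -11063988 / 295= -37505.04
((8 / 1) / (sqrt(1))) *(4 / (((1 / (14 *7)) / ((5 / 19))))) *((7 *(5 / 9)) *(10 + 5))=2744000 / 57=48140.35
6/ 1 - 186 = -180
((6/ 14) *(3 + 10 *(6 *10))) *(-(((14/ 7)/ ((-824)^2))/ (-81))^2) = -67/ 196043825746944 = -0.00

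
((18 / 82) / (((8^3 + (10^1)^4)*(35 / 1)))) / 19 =1 / 31845520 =0.00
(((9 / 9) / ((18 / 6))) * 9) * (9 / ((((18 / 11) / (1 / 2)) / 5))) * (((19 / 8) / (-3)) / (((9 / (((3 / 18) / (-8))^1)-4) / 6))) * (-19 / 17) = -59565 / 118592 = -0.50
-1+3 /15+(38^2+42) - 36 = 7246 /5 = 1449.20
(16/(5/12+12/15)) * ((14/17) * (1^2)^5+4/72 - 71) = -3433120/3723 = -922.14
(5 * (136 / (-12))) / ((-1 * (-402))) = -0.14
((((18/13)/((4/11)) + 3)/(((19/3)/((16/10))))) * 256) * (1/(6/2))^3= 60416/3705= 16.31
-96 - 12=-108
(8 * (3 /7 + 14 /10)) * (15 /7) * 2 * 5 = 15360 /49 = 313.47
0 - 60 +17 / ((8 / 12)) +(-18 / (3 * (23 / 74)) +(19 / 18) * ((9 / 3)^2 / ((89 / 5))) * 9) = -100305 / 2047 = -49.00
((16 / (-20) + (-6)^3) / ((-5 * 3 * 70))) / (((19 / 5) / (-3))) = -542 / 3325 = -0.16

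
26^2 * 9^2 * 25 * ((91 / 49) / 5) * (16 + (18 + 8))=21354840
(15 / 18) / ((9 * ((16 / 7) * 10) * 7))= 1 / 1728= 0.00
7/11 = 0.64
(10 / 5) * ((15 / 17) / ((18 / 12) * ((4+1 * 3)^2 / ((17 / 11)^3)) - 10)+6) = 1186104 / 97397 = 12.18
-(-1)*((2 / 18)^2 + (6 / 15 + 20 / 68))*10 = 9728 / 1377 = 7.06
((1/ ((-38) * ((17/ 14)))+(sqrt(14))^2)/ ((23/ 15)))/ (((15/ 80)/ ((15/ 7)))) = 774000/ 7429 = 104.19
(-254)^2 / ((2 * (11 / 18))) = 580644 / 11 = 52785.82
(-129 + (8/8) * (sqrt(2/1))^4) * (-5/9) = 69.44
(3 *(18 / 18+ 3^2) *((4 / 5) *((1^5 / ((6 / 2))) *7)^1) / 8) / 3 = 7 / 3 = 2.33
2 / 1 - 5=-3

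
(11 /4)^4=14641 /256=57.19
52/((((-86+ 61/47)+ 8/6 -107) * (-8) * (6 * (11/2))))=611/590524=0.00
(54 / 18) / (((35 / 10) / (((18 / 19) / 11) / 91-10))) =-1141032 / 133133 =-8.57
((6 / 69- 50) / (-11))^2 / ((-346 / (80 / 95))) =-10543232 / 210397583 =-0.05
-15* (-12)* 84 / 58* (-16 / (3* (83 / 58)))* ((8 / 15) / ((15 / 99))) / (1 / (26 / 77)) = -479232 / 415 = -1154.78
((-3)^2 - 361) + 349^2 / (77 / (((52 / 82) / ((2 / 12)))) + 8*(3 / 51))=303685468 / 54917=5529.90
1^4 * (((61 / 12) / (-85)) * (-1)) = 61 / 1020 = 0.06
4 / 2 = 2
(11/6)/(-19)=-0.10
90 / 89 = 1.01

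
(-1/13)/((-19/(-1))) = -1/247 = -0.00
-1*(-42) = 42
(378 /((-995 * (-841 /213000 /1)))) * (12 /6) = 32205600 /167359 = 192.43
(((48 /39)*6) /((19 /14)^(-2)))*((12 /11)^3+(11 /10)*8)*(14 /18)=194085152 /1816815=106.83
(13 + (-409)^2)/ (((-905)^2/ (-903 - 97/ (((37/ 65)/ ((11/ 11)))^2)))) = -275371277408/ 1121245225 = -245.59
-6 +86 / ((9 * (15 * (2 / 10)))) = -76 / 27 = -2.81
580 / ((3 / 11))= 2126.67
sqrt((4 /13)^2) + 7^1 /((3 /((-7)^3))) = -31201 /39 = -800.03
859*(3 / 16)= 2577 / 16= 161.06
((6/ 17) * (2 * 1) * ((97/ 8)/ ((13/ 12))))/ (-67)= -1746/ 14807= -0.12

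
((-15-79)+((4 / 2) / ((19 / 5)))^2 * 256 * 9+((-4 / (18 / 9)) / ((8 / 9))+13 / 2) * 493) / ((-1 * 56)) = -3811405 / 80864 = -47.13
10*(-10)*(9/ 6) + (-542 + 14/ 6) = -2069/ 3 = -689.67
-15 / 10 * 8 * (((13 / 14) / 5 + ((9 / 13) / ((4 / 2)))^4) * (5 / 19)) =-9599937 / 15194452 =-0.63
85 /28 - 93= -89.96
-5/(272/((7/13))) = -35/3536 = -0.01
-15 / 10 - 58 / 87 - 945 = -5683 / 6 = -947.17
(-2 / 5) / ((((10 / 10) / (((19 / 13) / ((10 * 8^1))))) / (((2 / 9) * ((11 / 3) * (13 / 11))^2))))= -0.03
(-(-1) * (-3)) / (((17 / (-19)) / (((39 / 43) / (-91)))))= -171 / 5117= -0.03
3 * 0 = 0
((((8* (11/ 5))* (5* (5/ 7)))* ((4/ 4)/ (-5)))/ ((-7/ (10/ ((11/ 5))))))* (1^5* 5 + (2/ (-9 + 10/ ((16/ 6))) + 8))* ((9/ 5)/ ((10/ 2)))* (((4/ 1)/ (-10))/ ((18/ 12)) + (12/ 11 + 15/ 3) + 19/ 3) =1701088/ 3773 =450.86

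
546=546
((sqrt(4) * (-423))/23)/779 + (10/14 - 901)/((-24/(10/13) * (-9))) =-286439579/88044138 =-3.25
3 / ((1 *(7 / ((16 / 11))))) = 48 / 77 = 0.62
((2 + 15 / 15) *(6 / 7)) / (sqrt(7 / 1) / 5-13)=-0.21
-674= -674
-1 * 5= -5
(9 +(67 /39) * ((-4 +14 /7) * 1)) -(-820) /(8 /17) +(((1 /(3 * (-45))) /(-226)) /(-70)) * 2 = 12133356631 /6941025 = 1748.06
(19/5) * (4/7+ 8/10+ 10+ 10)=14212/175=81.21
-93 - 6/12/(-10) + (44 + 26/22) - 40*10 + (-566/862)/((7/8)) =-297699733/663740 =-448.52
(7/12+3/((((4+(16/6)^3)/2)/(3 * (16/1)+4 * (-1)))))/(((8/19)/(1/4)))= 426911/59520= 7.17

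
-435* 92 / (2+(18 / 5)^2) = -500250 / 187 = -2675.13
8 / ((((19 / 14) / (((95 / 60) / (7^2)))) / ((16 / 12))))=16 / 63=0.25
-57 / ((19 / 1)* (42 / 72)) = -36 / 7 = -5.14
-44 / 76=-0.58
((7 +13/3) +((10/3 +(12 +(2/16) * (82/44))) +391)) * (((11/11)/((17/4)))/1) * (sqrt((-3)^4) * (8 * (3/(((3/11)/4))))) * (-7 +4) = -934521.88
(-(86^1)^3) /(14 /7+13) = -636056 /15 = -42403.73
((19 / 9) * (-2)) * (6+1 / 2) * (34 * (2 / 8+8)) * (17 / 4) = -32717.21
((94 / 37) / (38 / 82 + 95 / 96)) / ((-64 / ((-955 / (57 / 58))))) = 106736530 / 4020457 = 26.55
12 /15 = 4 /5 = 0.80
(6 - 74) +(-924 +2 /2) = -991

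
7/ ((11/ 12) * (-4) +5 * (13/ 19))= -57/ 2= -28.50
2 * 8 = 16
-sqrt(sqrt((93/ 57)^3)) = -19^(1/ 4)*31^(3/ 4)/ 19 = -1.44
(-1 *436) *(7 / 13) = -3052 / 13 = -234.77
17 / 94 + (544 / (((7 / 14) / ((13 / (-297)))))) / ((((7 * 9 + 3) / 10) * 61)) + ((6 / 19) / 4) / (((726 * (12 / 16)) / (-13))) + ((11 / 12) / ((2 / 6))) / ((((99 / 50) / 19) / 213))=3000938389762 / 533889873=5620.89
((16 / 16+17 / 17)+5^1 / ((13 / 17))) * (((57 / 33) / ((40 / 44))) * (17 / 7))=35853 / 910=39.40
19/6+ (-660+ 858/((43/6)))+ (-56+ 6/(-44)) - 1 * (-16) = -819116/1419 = -577.25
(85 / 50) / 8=17 / 80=0.21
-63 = -63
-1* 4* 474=-1896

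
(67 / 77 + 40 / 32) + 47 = 15129 / 308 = 49.12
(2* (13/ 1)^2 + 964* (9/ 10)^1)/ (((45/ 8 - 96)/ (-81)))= 1080.54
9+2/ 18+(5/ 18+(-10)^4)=180169/ 18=10009.39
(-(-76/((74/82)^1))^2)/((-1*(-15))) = -9709456/20535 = -472.82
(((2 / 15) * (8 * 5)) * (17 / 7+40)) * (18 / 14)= 14256 / 49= 290.94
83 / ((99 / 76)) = 6308 / 99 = 63.72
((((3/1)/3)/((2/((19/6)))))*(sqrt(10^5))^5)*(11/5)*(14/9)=146300000000000*sqrt(10)/27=17134860062319.77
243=243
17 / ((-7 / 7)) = -17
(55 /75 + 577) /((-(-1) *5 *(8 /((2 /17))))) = 4333 /2550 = 1.70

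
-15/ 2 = -7.50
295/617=0.48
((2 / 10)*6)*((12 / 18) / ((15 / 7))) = 28 / 75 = 0.37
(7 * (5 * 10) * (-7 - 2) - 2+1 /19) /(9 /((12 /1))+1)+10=-238218 /133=-1791.11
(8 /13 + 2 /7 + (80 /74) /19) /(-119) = -61286 /7612787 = -0.01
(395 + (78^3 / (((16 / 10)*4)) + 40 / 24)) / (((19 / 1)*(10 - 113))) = -894545 / 23484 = -38.09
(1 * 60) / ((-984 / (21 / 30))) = -7 / 164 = -0.04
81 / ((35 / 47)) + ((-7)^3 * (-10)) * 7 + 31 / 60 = 10130101 / 420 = 24119.29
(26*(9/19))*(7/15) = 546/95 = 5.75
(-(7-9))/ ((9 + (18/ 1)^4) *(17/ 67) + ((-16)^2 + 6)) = 134/ 1802299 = 0.00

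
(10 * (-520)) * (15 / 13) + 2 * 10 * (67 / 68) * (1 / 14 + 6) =-82325 / 14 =-5880.36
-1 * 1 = -1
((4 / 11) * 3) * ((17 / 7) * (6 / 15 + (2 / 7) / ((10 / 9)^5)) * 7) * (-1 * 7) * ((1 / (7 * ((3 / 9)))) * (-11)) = 30454497 / 87500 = 348.05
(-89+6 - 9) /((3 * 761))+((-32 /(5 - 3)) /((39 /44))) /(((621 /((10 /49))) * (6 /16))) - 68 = -184384906136 /2709306873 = -68.06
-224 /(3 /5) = -1120 /3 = -373.33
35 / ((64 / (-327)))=-11445 / 64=-178.83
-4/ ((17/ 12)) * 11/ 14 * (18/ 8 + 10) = -462/ 17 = -27.18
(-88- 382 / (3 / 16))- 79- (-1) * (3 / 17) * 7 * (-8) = -112925 / 51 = -2214.22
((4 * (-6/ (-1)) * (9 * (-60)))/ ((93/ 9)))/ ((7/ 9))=-349920/ 217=-1612.53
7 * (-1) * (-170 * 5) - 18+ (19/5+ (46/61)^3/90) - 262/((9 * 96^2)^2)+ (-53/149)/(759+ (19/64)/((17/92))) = 142864493683399026806426521/24068262114702112849920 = 5935.80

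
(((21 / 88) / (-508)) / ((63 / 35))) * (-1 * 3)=35 / 44704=0.00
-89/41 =-2.17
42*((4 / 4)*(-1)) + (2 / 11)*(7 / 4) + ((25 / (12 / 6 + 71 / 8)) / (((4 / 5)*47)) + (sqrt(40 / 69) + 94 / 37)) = -130076129 / 3328446 + 2*sqrt(690) / 69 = -38.32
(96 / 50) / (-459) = -0.00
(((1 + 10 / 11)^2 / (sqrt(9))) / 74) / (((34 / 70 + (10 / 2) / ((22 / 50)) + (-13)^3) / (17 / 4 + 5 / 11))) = -1065015 / 30131391928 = -0.00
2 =2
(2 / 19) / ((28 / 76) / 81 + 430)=162 / 661777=0.00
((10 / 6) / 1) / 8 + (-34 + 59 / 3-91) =-841 / 8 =-105.12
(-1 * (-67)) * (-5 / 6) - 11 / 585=-65347 / 1170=-55.85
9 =9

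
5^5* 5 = 15625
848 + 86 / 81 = 68774 / 81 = 849.06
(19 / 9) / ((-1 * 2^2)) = -19 / 36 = -0.53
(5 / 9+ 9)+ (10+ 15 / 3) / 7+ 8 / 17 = 13033 / 1071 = 12.17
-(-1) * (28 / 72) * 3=7 / 6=1.17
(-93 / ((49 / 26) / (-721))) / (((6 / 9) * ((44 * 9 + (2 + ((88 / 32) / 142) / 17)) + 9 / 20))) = 2004054520 / 14962283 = 133.94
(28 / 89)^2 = 784 / 7921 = 0.10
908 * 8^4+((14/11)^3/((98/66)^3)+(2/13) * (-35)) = 16583748910/4459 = 3719163.25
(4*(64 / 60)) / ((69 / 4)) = 256 / 1035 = 0.25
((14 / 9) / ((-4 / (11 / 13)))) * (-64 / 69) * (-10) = -24640 / 8073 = -3.05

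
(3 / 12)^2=1 / 16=0.06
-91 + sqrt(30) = -85.52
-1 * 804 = -804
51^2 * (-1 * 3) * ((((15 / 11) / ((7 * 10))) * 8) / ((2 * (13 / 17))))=-795906 / 1001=-795.11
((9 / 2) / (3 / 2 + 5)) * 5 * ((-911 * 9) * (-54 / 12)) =3320595 / 26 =127715.19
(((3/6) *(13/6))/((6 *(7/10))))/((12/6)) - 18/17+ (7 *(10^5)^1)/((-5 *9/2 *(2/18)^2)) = -21591367967/8568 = -2520000.93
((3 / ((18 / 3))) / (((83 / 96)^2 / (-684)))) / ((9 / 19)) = -6653952 / 6889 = -965.88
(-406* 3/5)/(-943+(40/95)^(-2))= 0.26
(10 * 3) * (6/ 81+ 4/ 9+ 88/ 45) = 668/ 9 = 74.22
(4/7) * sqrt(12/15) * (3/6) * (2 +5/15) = 4 * sqrt(5)/15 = 0.60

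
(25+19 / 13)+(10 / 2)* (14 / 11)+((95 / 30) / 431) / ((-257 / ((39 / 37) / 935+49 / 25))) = 24528141663739 / 747236951175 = 32.83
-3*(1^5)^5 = -3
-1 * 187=-187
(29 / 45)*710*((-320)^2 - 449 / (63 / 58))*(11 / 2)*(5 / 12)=363808508855 / 3402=106939596.96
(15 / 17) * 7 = 105 / 17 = 6.18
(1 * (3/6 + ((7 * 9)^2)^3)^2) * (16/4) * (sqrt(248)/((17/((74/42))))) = 1157119745248240009039514 * sqrt(62)/357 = 25521484552546730195820.82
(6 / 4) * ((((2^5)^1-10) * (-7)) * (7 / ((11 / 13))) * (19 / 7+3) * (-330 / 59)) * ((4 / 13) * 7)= 7761600 / 59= 131552.54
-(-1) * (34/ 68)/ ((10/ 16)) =4/ 5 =0.80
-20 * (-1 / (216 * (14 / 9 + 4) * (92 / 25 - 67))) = -5 / 18996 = -0.00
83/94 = 0.88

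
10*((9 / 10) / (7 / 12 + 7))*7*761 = 82188 / 13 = 6322.15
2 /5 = 0.40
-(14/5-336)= 1666/5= 333.20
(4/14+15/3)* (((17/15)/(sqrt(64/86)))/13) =629* sqrt(86)/10920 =0.53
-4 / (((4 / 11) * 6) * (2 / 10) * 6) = -55 / 36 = -1.53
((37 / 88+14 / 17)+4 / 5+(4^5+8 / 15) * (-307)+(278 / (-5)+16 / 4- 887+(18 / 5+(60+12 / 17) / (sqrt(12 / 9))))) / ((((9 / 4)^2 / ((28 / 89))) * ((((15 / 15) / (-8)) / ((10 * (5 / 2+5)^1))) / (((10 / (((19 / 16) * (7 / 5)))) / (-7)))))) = -10105851.62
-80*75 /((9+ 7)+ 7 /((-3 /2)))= -9000 /17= -529.41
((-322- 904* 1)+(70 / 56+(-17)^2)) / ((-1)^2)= -3743 / 4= -935.75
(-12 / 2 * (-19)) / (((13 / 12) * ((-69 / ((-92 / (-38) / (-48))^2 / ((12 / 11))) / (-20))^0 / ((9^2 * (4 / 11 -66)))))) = -80003376 / 143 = -559464.17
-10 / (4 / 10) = -25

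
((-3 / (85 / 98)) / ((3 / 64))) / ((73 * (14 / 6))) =-2688 / 6205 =-0.43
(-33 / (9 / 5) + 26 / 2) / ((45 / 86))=-1376 / 135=-10.19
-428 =-428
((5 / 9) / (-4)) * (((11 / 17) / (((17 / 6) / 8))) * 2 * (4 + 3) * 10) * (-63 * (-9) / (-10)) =2014.26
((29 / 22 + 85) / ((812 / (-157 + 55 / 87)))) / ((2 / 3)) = -6458499 / 259028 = -24.93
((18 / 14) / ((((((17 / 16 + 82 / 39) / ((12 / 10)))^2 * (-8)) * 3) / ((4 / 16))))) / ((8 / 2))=-328536 / 682609375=-0.00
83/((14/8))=332/7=47.43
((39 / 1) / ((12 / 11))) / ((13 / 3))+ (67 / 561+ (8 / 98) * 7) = 140443 / 15708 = 8.94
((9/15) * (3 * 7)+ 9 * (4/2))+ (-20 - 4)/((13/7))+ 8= 1669/65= 25.68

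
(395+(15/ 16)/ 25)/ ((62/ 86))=1358929/ 2480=547.96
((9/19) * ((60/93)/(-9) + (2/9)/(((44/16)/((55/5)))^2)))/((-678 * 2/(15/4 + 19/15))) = -0.01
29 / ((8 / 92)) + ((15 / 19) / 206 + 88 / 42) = 13792115 / 41097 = 335.60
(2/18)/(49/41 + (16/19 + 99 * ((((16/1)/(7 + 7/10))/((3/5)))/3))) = 5453/5708781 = 0.00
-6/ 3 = -2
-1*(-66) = 66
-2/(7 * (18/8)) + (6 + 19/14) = 911/126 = 7.23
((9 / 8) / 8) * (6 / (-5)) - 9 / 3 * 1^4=-3.17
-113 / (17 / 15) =-1695 / 17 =-99.71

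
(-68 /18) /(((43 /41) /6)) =-2788 /129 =-21.61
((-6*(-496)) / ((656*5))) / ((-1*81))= -62 / 5535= -0.01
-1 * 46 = -46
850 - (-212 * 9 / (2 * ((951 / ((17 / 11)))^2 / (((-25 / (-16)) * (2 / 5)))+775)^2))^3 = 385627857131196647020825549919660781110917708969529216650 / 453679831919054878848030058719713747183140218111003049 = 850.00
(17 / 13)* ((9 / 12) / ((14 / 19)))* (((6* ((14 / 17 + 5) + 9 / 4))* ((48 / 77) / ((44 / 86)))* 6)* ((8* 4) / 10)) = 581298768 / 385385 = 1508.36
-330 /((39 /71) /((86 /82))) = -335830 /533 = -630.08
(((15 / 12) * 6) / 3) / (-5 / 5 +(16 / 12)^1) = 15 / 2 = 7.50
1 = 1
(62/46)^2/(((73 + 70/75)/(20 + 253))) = 3935295/586661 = 6.71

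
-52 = -52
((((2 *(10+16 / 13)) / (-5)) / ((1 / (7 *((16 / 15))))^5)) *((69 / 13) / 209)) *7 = -828512072105984 / 44703140625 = -18533.64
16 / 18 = 0.89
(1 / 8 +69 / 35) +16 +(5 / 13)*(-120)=-102129 / 3640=-28.06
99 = 99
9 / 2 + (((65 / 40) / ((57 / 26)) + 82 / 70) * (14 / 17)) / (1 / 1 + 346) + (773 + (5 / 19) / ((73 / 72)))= 95453972062 / 122728695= 777.76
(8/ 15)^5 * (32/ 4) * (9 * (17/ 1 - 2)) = 262144/ 5625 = 46.60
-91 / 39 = -7 / 3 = -2.33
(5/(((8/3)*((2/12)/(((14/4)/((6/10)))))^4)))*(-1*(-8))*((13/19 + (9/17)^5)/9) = 146911727725000/80931849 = 1815252.33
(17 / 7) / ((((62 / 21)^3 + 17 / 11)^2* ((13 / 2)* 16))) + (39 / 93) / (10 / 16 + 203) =84805679121860629 / 40560871318879649400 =0.00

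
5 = 5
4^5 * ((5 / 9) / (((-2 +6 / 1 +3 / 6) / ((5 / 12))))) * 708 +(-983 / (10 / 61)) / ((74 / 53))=1977970841 / 59940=32999.18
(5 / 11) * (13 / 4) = 65 / 44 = 1.48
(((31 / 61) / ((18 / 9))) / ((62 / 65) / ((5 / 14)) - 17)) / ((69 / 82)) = -413075 / 19601313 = -0.02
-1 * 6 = -6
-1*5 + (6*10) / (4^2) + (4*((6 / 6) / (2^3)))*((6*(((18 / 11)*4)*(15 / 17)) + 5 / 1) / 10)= 137 / 187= 0.73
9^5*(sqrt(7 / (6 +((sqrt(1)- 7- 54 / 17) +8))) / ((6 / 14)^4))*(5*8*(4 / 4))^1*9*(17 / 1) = 5356006740*sqrt(9758) / 41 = 12904395499.35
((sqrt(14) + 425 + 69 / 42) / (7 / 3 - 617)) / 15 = -5973 / 129080 - sqrt(14) / 9220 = -0.05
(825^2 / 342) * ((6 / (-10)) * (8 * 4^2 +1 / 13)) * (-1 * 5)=377746875 / 494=764669.79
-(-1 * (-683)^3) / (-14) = 318611987 / 14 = 22757999.07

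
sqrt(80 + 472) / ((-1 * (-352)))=sqrt(138) / 176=0.07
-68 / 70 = -34 / 35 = -0.97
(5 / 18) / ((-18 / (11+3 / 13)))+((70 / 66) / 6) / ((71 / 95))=51980 / 822393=0.06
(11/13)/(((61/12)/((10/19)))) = 1320/15067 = 0.09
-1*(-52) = 52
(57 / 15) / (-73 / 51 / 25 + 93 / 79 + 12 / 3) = 382755 / 515708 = 0.74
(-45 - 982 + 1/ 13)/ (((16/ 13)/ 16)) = -13350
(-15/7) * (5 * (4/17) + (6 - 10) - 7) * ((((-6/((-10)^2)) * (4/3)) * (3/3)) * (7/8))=-501/340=-1.47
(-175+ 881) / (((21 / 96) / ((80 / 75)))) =361472 / 105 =3442.59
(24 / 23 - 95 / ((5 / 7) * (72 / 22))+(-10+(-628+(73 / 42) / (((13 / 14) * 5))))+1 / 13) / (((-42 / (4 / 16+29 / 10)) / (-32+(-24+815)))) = 400882867 / 10400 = 38546.43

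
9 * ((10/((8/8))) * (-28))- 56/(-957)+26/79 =-190490254/75603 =-2519.61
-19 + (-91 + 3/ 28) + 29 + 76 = -4.89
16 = 16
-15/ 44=-0.34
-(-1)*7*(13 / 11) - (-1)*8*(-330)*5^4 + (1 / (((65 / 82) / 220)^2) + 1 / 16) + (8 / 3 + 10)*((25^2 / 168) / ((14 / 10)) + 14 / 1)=-20629965644657 / 13117104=-1572753.07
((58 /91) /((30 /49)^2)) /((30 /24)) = 19894 /14625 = 1.36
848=848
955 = 955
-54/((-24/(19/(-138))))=-57/184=-0.31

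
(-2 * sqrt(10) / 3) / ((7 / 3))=-0.90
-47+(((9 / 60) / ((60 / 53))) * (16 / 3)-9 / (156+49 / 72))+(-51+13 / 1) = -71367082 / 846075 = -84.35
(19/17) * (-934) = -1043.88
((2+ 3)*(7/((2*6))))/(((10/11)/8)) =77/3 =25.67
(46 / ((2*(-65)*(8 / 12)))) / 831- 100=-3601023 / 36010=-100.00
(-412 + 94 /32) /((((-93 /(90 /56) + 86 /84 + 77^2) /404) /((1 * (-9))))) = 69409725 /274034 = 253.29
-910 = -910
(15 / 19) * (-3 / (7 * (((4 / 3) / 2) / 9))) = -1215 / 266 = -4.57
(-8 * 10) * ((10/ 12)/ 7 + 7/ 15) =-328/ 7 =-46.86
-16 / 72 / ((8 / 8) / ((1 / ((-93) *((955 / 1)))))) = 0.00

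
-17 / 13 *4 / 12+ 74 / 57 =213 / 247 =0.86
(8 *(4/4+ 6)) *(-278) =-15568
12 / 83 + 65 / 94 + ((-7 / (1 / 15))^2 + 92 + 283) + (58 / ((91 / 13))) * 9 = 626717905 / 54614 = 11475.41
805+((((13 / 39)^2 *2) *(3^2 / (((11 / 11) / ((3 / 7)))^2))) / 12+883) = 165427 / 98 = 1688.03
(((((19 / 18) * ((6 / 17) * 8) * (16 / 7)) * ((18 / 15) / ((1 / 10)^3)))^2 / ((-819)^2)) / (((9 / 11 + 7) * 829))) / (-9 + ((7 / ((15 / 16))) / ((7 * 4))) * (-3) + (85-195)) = -26024345600000 / 202820353267918113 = -0.00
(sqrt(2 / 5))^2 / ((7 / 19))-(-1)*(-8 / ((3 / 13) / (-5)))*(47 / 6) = 428042 / 315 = 1358.86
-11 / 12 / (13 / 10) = -55 / 78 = -0.71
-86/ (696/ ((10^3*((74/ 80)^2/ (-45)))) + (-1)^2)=117734/ 48743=2.42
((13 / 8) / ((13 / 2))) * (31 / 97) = 31 / 388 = 0.08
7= 7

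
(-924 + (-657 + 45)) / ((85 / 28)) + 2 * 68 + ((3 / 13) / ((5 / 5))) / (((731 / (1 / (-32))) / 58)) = -281271347 / 760240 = -369.98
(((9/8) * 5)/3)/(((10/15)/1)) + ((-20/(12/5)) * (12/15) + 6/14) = -1151/336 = -3.43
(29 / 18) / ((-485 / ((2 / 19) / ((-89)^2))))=-29 / 656928135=-0.00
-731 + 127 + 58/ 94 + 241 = -362.38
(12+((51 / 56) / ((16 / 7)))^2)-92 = -1308119 / 16384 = -79.84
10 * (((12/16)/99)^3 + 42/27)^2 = 64000723987205/2644926400512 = 24.20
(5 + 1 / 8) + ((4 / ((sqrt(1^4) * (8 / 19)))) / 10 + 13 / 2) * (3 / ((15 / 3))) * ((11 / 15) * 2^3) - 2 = 29349 / 1000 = 29.35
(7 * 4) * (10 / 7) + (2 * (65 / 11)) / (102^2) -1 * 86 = -2632147 / 57222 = -46.00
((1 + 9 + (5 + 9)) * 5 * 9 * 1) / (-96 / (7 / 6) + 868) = 378 / 275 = 1.37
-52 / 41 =-1.27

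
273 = 273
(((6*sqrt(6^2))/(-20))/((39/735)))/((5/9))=-3969/65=-61.06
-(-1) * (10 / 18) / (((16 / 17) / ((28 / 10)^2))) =4.63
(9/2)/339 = 3/226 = 0.01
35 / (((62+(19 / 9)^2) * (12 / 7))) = 945 / 3076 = 0.31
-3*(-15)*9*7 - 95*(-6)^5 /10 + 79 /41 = 3145066 /41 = 76708.93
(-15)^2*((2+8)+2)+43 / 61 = 164743 / 61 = 2700.70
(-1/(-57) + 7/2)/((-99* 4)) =-401/45144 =-0.01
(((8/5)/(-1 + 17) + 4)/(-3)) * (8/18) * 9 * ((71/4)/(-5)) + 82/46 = 21.19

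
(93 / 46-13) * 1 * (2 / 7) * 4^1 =-2020 / 161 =-12.55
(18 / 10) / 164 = 9 / 820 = 0.01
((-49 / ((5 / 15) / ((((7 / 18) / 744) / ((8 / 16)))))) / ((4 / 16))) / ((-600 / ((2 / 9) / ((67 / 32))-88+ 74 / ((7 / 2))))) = -3451511 / 50471100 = -0.07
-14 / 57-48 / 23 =-3058 / 1311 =-2.33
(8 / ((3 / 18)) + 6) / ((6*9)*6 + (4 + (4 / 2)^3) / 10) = 45 / 271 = 0.17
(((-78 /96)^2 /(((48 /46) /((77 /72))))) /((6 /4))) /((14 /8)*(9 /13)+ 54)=0.01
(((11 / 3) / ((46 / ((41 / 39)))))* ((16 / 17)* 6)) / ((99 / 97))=0.46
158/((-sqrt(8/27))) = -237 * sqrt(6)/2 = -290.26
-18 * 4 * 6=-432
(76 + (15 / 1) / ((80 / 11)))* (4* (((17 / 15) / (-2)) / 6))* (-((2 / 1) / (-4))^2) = 21233 / 2880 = 7.37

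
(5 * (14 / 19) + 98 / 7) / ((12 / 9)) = 252 / 19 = 13.26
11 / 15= 0.73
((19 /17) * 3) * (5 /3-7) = -304 /17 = -17.88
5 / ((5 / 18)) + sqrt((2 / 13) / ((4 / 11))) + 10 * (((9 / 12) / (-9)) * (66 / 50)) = sqrt(286) / 26 + 169 / 10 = 17.55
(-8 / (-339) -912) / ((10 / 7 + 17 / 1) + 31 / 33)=-11902660 / 252781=-47.09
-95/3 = -31.67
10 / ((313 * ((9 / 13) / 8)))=1040 / 2817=0.37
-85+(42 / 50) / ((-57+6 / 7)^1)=-278424 / 3275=-85.01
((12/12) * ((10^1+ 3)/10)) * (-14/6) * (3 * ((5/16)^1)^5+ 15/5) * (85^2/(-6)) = 10990.57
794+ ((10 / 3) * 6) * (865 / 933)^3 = 657804284678 / 812166237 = 809.94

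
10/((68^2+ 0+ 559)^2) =0.00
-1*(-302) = 302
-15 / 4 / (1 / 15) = -225 / 4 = -56.25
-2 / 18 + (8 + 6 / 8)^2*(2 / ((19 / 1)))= 10873 / 1368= 7.95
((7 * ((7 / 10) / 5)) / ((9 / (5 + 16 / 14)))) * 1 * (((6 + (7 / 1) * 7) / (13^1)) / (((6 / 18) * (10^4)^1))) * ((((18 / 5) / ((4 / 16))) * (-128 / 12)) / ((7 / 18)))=-68112 / 203125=-0.34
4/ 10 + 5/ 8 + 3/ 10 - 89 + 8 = -3187/ 40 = -79.68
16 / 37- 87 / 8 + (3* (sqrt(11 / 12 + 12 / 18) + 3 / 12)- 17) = -7901 / 296 + sqrt(57) / 2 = -22.92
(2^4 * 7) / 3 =112 / 3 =37.33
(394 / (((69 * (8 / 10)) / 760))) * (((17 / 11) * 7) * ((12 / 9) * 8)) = 1425334400 / 2277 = 625970.31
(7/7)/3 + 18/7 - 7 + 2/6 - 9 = -268/21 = -12.76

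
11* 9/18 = 11/2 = 5.50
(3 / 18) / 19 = 1 / 114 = 0.01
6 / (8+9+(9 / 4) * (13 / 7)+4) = 56 / 235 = 0.24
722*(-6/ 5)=-866.40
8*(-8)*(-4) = 256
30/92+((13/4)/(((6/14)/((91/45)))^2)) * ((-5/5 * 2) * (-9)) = 60677653/46575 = 1302.79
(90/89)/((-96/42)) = -315/712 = -0.44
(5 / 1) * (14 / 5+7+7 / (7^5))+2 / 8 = 473017 / 9604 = 49.25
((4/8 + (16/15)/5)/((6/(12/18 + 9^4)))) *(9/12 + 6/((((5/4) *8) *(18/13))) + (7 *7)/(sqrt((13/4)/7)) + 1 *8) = 232113709/32400 + 20641691 *sqrt(91)/3510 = 63263.49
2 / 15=0.13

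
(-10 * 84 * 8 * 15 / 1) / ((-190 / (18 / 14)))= 12960 / 19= 682.11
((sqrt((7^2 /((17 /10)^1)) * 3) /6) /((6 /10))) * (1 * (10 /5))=35 * sqrt(510) /153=5.17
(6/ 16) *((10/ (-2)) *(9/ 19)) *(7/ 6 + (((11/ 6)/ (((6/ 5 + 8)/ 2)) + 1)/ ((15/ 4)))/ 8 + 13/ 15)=-25833/ 13984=-1.85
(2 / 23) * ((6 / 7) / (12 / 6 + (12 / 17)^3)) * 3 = 88434 / 930097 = 0.10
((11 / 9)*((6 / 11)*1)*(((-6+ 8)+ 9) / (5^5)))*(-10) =-44 / 1875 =-0.02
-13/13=-1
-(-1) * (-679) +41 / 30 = -20329 / 30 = -677.63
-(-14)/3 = 4.67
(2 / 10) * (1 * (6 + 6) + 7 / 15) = 187 / 75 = 2.49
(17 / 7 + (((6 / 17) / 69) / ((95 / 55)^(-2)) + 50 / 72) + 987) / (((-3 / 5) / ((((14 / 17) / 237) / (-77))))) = 59023984325 / 792581407002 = 0.07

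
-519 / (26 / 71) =-36849 / 26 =-1417.27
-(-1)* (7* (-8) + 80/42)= -1136/21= -54.10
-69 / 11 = -6.27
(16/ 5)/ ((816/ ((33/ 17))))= 11/ 1445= 0.01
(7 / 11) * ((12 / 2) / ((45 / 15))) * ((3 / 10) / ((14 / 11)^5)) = 43923 / 384160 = 0.11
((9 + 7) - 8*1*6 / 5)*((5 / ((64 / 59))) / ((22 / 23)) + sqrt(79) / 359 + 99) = 32*sqrt(79) / 1795 + 146177 / 220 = 664.60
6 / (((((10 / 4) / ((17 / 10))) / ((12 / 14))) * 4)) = 153 / 175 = 0.87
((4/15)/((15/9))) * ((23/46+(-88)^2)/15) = 10326/125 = 82.61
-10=-10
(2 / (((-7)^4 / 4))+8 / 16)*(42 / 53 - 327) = -41787513 / 254506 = -164.19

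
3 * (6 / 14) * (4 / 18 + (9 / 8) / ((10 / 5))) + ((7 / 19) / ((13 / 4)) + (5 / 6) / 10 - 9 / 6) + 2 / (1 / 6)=971473 / 82992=11.71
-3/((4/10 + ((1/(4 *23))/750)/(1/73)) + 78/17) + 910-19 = 5211005931/5852441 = 890.40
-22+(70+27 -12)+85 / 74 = 4747 / 74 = 64.15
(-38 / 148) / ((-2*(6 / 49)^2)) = 45619 / 5328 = 8.56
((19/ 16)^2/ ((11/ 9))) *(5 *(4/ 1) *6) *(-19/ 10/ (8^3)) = -185193/ 360448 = -0.51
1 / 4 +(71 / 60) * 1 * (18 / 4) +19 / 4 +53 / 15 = 1663 / 120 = 13.86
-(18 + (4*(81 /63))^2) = -2178 /49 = -44.45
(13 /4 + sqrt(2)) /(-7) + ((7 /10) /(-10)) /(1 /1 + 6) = -83 /175 - sqrt(2) /7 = -0.68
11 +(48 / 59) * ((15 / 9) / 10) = 657 / 59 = 11.14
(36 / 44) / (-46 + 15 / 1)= -9 / 341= -0.03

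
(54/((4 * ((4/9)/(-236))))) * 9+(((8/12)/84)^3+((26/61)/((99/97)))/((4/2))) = -86597139979309/1342252296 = -64516.29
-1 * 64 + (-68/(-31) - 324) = -11960/31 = -385.81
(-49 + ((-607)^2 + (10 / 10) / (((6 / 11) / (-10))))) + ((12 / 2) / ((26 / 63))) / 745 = 10703329892 / 29055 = 368381.69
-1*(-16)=16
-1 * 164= -164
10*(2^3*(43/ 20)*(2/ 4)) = 86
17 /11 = 1.55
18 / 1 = 18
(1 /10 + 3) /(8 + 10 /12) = 93 /265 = 0.35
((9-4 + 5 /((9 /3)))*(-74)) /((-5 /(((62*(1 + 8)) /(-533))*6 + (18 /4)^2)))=734598 /533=1378.23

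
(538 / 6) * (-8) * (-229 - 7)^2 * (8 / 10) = -479431168 / 15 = -31962077.87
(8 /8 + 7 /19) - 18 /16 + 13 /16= 321 /304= 1.06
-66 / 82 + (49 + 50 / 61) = 122586 / 2501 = 49.01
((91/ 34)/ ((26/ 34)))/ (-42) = -1/ 12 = -0.08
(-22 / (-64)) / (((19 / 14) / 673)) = 51821 / 304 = 170.46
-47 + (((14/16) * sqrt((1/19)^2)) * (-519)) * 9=-39841/152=-262.11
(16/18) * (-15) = -40/3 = -13.33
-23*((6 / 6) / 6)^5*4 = -23 / 1944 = -0.01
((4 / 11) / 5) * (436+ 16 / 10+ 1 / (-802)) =31.83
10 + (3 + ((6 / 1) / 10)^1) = 68 / 5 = 13.60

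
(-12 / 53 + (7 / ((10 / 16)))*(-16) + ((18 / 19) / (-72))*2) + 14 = -1666109 / 10070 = -165.45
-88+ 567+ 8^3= 991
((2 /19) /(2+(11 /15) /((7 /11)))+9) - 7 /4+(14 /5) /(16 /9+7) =75541951 /9936620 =7.60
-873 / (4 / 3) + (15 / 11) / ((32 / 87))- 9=-232335 / 352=-660.04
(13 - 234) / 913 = -221 / 913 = -0.24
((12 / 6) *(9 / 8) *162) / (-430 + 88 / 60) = -10935 / 12856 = -0.85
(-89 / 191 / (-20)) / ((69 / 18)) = 267 / 43930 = 0.01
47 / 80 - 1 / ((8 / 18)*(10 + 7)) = 619 / 1360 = 0.46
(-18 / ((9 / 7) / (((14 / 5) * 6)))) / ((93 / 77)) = -30184 / 155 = -194.74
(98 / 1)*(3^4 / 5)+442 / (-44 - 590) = 2515241 / 1585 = 1586.90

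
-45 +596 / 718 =-44.17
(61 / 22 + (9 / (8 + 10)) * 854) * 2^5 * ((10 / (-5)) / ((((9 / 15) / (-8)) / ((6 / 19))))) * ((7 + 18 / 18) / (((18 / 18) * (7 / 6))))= 794142.45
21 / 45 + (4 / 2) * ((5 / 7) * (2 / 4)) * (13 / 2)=1073 / 210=5.11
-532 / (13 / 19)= -10108 / 13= -777.54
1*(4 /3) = 4 /3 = 1.33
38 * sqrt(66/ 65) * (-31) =-1178 * sqrt(4290)/ 65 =-1187.03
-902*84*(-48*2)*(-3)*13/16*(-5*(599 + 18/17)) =53194350621.18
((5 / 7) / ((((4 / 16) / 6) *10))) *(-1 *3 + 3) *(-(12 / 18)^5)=0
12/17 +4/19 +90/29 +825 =7765429/9367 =829.02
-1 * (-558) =558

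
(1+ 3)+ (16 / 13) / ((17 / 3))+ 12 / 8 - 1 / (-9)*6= 8465 / 1326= 6.38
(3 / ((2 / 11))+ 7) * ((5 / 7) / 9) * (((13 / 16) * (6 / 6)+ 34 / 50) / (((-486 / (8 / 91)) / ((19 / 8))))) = -177707 / 148599360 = -0.00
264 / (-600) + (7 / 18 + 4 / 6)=277 / 450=0.62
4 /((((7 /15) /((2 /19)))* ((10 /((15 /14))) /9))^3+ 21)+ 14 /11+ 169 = 14707225125269 /86357354083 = 170.31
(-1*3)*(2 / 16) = -3 / 8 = -0.38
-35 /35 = -1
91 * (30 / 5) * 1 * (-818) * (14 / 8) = -781599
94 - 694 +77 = -523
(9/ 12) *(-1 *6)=-9/ 2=-4.50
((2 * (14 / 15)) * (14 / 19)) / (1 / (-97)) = -38024 / 285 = -133.42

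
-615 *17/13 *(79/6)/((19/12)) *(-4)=6607560/247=26751.26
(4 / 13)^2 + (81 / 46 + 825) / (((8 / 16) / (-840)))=-5398880392 / 3887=-1388958.17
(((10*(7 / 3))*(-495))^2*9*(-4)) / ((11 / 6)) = -2619540000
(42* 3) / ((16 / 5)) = 315 / 8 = 39.38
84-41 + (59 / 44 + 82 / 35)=71893 / 1540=46.68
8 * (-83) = -664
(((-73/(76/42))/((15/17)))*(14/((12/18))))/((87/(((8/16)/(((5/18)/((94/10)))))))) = -25722207/137750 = -186.73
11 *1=11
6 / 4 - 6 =-9 / 2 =-4.50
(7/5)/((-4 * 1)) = -7/20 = -0.35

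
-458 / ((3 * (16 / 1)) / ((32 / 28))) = -229 / 21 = -10.90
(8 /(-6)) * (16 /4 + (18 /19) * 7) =-808 /57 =-14.18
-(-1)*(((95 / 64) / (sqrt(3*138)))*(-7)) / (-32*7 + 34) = 7*sqrt(46) / 17664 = 0.00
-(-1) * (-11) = -11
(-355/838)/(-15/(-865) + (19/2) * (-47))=61415/64728377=0.00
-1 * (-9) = 9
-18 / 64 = -9 / 32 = -0.28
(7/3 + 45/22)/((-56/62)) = -8959/1848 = -4.85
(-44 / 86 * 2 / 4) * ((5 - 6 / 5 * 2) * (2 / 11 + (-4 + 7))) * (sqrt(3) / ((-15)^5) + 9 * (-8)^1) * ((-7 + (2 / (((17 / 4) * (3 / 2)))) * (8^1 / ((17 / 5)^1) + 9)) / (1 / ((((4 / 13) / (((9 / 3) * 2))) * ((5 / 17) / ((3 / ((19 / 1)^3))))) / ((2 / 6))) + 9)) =-148851823120 / 2559850157 - 3721295578 * sqrt(3) / 3498995183349375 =-58.15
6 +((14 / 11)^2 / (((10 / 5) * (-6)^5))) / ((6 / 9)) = 6.00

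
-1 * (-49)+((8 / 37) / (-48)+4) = 11765 / 222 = 53.00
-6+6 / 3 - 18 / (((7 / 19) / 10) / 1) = -3448 / 7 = -492.57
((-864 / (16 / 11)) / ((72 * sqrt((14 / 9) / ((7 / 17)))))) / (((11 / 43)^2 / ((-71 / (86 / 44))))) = 27477 * sqrt(34) / 68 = 2356.13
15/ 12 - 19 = -71/ 4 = -17.75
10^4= 10000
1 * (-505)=-505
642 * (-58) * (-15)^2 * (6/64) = -6283575/8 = -785446.88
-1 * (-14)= 14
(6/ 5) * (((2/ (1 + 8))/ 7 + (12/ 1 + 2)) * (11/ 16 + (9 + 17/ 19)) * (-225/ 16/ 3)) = -3554785/ 4256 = -835.24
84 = 84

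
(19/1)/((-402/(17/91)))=-323/36582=-0.01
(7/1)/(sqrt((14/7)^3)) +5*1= 7*sqrt(2)/4 +5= 7.47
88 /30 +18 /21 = 398 /105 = 3.79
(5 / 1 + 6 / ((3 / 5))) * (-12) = -180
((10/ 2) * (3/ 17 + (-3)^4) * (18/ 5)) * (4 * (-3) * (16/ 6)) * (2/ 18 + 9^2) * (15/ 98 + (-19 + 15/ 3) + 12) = 5834860800/ 833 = 7004634.81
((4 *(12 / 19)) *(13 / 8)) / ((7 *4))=0.15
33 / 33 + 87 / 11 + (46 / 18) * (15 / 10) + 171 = 12127 / 66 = 183.74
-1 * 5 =-5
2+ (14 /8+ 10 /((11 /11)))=55 /4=13.75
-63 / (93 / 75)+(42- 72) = -80.81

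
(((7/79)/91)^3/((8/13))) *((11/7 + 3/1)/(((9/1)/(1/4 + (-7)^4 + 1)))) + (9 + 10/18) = 50160811391/5249386233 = 9.56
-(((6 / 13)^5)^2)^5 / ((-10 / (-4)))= -1616562554929528121286279200913072586752 / 248964611489563539008570907677668091582005960023628671245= -0.00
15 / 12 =5 / 4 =1.25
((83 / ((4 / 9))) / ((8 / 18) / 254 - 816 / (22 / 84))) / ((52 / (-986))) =4630271283 / 4073978896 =1.14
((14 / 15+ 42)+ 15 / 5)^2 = 474721 / 225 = 2109.87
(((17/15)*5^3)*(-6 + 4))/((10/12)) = -340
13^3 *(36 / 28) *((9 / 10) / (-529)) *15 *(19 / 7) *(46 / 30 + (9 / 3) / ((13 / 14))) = -241624539 / 259210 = -932.16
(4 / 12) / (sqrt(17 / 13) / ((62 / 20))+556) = 1736527 / 2896525761- 155 * sqrt(221) / 5793051522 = 0.00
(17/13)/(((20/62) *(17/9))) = 279/130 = 2.15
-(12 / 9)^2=-16 / 9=-1.78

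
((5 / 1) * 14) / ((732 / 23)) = 805 / 366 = 2.20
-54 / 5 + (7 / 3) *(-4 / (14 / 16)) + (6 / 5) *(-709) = -13084 / 15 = -872.27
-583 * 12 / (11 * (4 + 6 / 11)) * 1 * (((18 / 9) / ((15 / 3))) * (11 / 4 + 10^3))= -56121.91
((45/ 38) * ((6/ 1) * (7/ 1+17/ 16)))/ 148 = 17415/ 44992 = 0.39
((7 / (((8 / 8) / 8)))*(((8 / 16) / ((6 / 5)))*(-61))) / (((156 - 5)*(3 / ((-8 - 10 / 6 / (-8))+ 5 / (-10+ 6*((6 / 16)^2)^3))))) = 556005903985 / 21339556164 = 26.06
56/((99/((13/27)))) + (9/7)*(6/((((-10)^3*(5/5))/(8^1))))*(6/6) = 492658/2338875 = 0.21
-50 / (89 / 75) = -3750 / 89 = -42.13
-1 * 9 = -9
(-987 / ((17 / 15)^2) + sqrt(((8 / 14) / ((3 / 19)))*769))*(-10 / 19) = 2220750 / 5491 - 20*sqrt(306831) / 399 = 376.67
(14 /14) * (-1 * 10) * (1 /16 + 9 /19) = -5.36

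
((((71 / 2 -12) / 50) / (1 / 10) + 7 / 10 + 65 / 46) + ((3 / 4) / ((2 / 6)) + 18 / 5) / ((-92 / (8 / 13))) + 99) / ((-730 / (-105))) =127722 / 8395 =15.21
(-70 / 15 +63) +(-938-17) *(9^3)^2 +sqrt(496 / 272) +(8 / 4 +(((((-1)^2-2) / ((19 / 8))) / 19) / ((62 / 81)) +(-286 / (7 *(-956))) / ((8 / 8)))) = -57013074784563797 / 112335258 +sqrt(527) / 17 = -507526093.30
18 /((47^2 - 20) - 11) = 0.01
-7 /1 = -7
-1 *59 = -59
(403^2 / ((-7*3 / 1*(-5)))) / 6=162409 / 630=257.79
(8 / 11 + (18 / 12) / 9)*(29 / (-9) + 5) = 472 / 297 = 1.59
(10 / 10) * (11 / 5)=11 / 5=2.20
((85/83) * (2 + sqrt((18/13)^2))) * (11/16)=10285/4316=2.38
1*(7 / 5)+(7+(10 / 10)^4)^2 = 327 / 5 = 65.40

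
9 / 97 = 0.09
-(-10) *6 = 60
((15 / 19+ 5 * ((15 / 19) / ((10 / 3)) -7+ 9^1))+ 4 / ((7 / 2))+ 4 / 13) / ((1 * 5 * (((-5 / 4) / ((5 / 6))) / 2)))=-92842 / 25935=-3.58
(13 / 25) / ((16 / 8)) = 13 / 50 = 0.26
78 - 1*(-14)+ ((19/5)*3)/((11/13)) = 5801/55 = 105.47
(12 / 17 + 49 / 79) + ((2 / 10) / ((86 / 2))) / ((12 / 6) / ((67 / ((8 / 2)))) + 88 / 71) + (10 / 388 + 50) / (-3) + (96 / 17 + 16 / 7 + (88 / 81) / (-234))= -89087766715514527 / 12010372446421440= -7.42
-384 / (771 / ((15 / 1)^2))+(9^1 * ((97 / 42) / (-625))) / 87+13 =-99.06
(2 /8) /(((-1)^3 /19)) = -19 /4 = -4.75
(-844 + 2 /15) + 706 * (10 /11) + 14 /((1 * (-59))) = -1969252 /9735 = -202.29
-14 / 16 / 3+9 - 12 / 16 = 191 / 24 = 7.96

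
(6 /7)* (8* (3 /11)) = 144 /77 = 1.87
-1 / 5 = -0.20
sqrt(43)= 6.56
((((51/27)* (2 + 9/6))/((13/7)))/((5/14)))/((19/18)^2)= 209916/23465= 8.95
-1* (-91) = 91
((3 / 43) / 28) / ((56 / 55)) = 165 / 67424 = 0.00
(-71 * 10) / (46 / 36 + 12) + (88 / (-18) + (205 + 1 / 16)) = 5048855 / 34416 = 146.70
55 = 55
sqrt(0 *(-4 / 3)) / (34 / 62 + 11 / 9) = 0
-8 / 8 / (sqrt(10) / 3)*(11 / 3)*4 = -22*sqrt(10) / 5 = -13.91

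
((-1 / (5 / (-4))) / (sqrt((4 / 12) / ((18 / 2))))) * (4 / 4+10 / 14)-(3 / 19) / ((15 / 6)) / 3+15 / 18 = 463 / 570+144 * sqrt(3) / 35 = 7.94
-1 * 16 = -16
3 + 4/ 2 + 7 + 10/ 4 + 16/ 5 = 177/ 10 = 17.70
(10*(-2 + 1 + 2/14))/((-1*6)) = 10/7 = 1.43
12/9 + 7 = 25/3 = 8.33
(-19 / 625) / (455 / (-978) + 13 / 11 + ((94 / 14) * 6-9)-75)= 1430814 / 2023740625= 0.00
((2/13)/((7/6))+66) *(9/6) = 9027/91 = 99.20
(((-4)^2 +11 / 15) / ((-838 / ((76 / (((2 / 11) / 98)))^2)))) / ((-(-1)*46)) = -105297593324 / 144555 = -728425.81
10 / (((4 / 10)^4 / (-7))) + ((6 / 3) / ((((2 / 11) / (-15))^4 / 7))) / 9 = 72058437.50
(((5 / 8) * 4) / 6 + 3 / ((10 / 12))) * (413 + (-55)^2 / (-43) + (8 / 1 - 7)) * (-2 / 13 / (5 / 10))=-3561257 / 8385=-424.72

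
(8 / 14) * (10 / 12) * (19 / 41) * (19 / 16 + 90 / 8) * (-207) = -1304445 / 2296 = -568.14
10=10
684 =684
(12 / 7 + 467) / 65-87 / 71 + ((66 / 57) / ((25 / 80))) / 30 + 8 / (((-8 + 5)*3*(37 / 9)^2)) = 76338485974 / 12604280325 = 6.06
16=16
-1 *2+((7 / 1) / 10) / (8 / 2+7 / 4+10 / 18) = -2144 / 1135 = -1.89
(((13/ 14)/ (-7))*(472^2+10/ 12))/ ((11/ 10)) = -7898735/ 294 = -26866.45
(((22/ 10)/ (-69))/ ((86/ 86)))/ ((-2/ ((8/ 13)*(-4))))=-176/ 4485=-0.04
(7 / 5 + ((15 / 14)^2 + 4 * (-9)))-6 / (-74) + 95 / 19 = -1028731 / 36260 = -28.37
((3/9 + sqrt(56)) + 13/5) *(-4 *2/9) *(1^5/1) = -16 *sqrt(14)/9 - 352/135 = -9.26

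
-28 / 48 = -7 / 12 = -0.58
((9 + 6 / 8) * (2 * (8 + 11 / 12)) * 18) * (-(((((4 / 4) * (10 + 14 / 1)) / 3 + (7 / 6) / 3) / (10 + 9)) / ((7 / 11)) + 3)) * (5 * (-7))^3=75341254625 / 152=495666148.85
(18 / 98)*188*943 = 1595556 / 49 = 32562.37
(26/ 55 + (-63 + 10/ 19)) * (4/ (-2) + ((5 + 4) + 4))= -64791/ 95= -682.01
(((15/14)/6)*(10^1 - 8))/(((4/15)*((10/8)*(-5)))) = -3/14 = -0.21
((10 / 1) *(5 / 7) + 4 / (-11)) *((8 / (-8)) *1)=-522 / 77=-6.78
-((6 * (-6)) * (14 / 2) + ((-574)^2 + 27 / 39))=-4279921 / 13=-329224.69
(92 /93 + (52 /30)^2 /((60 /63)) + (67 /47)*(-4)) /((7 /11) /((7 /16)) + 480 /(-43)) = 402697537 /2508954000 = 0.16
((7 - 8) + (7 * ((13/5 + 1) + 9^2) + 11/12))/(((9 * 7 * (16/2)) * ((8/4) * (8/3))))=35527/161280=0.22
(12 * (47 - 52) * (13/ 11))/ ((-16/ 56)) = 2730/ 11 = 248.18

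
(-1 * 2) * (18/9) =-4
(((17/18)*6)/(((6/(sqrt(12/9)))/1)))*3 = 17*sqrt(3)/9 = 3.27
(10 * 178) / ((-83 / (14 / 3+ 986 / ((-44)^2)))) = -111.00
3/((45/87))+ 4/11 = 339/55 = 6.16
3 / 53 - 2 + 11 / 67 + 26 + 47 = 252905 / 3551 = 71.22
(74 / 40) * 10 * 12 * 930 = 206460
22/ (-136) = -11/ 68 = -0.16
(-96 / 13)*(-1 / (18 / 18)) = 96 / 13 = 7.38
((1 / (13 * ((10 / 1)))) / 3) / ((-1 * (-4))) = 0.00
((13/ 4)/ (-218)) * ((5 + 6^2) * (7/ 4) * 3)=-11193/ 3488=-3.21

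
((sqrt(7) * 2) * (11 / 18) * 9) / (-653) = -11 * sqrt(7) / 653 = -0.04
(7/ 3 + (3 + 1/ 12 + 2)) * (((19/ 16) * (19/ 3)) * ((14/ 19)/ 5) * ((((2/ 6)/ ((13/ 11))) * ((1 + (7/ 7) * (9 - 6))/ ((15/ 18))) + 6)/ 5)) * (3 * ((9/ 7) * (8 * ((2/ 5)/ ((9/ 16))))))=6466384/ 24375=265.29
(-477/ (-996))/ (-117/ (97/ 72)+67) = -15423/ 639100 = -0.02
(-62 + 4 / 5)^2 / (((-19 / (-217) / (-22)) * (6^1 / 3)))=-223509132 / 475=-470545.54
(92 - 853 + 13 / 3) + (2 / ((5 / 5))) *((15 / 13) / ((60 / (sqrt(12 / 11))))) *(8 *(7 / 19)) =-2270 / 3 + 56 *sqrt(33) / 2717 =-756.55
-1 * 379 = -379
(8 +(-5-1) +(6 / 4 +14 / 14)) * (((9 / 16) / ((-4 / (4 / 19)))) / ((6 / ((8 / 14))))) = -27 / 2128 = -0.01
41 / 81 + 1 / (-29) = 1108 / 2349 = 0.47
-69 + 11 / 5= -334 / 5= -66.80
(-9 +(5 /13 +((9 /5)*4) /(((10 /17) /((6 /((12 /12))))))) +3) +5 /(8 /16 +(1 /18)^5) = 4779288751 /61411025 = 77.82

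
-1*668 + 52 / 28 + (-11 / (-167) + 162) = -589266 / 1169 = -504.08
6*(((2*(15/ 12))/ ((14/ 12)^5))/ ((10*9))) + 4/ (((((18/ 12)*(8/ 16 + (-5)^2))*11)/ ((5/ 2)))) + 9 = 257429077/ 28286181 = 9.10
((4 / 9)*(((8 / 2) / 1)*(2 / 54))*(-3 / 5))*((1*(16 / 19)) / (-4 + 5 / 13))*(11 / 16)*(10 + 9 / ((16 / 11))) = 37037 / 361665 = 0.10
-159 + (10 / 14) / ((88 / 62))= -48817 / 308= -158.50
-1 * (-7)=7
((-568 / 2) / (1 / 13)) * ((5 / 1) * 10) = -184600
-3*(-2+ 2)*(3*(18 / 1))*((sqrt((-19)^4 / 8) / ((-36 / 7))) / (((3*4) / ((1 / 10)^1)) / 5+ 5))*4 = 0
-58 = -58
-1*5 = -5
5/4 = 1.25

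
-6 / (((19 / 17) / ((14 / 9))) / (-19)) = 476 / 3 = 158.67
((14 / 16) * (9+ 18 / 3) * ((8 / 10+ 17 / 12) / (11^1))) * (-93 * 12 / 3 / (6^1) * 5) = -144305 / 176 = -819.91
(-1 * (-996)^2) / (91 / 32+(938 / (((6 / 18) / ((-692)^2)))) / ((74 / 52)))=-1174546944 / 1121139385639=-0.00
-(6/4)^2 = -9/4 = -2.25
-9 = -9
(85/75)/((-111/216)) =-408/185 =-2.21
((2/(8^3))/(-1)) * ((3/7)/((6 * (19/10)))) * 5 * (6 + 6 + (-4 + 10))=-225/17024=-0.01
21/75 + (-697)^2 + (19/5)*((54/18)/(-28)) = 340066211/700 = 485808.87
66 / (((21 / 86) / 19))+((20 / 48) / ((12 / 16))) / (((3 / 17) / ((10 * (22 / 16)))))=3915109 / 756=5178.72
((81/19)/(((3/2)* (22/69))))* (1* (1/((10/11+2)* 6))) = 621/1216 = 0.51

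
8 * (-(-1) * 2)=16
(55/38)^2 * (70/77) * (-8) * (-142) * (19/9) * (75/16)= 2440625/114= 21408.99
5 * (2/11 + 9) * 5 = 2525/11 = 229.55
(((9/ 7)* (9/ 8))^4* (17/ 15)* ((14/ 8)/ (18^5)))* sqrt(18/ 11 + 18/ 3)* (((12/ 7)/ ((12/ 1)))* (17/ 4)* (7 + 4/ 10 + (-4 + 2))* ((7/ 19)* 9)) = 17065161* sqrt(231)/ 1879231692800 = 0.00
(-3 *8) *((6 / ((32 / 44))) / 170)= -1.16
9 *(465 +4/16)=16749/4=4187.25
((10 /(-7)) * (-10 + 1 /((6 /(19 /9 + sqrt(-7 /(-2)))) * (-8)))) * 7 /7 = 5 * sqrt(14) /336 + 21695 /1512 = 14.40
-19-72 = -91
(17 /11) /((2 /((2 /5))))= 0.31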